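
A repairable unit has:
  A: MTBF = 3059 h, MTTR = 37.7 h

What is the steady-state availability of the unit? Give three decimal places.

A(A) = MTBF/(MTBF+MTTR) = 3059/(3059+37.7) = 0.988

0.988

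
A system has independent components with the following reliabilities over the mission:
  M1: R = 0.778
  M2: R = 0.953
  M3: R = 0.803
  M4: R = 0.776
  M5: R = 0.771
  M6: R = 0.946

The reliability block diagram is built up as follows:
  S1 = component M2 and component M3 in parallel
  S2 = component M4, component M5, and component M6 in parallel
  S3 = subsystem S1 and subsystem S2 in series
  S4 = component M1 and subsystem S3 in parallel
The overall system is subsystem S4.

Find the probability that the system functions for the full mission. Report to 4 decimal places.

0.9973

Parallel (M2 and M3): 1 − (1 − 0.953000)(1 − 0.803000) = 0.990741
Parallel (M4, M5, and M6): 1 − (1 − 0.776000)(1 − 0.771000)(1 − 0.946000) = 0.997230
Series ([0.990741] and [0.997230]): 0.990741 × 0.997230 = 0.987997
Parallel (M1 and [0.987997]): 1 − (1 − 0.778000)(1 − 0.987997) = 0.9973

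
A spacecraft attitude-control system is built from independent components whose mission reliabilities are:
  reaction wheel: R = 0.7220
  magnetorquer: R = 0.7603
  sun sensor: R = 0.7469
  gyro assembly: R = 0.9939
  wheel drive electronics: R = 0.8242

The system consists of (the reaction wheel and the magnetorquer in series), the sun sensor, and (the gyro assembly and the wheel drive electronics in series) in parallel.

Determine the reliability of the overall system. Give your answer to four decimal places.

0.9794

Series (reaction wheel and magnetorquer): 0.722000 × 0.760300 = 0.548937
Series (gyro assembly and wheel drive electronics): 0.993900 × 0.824200 = 0.819172
Parallel ([0.548937], sun sensor, and [0.819172]): 1 − (1 − 0.548937)(1 − 0.746900)(1 − 0.819172) = 0.9794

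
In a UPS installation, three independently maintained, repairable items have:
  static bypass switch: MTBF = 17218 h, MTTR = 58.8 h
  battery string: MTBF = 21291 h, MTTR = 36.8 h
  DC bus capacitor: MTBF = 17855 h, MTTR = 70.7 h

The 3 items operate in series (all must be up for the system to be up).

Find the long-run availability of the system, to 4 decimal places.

A(static bypass switch) = MTBF/(MTBF+MTTR) = 17218/(17218+58.8) = 0.996597
A(battery string) = MTBF/(MTBF+MTTR) = 21291/(21291+36.8) = 0.998275
A(DC bus capacitor) = MTBF/(MTBF+MTTR) = 17855/(17855+70.7) = 0.996056
Series availability: 0.996597 × 0.998275 × 0.996056 = 0.9910

0.9910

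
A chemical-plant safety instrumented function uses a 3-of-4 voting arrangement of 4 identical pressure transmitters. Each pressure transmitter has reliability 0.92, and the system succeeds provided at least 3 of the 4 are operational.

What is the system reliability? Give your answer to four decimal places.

0.9656

R = Σ_{i=3}^{4} C(4,i) p^i (1−p)^{4−i} with p = 0.92
C(4,3)·0.92^3·0.08^1 = 0.249180
C(4,4)·0.92^4·0.08^0 = 0.716393
Sum = 0.9656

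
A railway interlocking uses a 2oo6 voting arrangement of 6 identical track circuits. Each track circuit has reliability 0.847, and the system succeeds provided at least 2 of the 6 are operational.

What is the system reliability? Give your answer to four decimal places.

R = Σ_{i=2}^{6} C(6,i) p^i (1−p)^{6−i} with p = 0.847
C(6,2)·0.847^2·0.153^4 = 0.005897
C(6,3)·0.847^3·0.153^3 = 0.043527
C(6,4)·0.847^4·0.153^2 = 0.180721
C(6,5)·0.847^5·0.153^1 = 0.400184
C(6,6)·0.847^6·0.153^0 = 0.369233
Sum = 0.9996

0.9996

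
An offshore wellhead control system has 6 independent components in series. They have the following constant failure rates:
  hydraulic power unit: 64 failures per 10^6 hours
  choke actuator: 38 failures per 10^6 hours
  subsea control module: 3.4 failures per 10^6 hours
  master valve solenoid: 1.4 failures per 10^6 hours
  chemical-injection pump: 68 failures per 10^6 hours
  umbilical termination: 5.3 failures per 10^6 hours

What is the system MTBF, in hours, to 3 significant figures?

Series of exponential components: λ_sys = Σ λ_i
λ_sys = 0.000064 + 0.000038 + 0.0000034 + 0.0000014 + 0.000068 + 0.0000053 = 1.8010e-04 /h
MTBF = 1 / λ_sys = 5550 h

5550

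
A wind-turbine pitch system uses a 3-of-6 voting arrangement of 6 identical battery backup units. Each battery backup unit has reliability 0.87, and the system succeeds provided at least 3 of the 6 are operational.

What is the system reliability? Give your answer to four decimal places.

0.9966

R = Σ_{i=3}^{6} C(6,i) p^i (1−p)^{6−i} with p = 0.87
C(6,3)·0.87^3·0.13^3 = 0.028935
C(6,4)·0.87^4·0.13^2 = 0.145230
C(6,5)·0.87^5·0.13^1 = 0.388768
C(6,6)·0.87^6·0.13^0 = 0.433626
Sum = 0.9966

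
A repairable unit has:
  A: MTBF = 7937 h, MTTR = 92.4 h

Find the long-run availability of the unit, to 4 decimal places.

A(A) = MTBF/(MTBF+MTTR) = 7937/(7937+92.4) = 0.9885

0.9885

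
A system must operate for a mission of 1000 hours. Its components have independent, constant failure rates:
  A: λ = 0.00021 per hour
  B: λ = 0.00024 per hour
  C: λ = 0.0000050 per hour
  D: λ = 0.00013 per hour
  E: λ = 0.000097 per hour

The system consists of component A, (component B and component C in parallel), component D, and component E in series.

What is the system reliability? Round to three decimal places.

R(A) = exp(−0.00021 × 1000) = 0.81058
R(B) = exp(−0.00024 × 1000) = 0.78663
R(C) = exp(−0.0000050 × 1000) = 0.99501
R(D) = exp(−0.00013 × 1000) = 0.87810
R(E) = exp(−0.000097 × 1000) = 0.90756
Parallel (B and C): 1 − (1 − 0.78663)(1 − 0.99501) = 0.99894
Series (A, [0.99894], D, and E): 0.81058 × 0.99894 × 0.87810 × 0.90756 = 0.645

0.645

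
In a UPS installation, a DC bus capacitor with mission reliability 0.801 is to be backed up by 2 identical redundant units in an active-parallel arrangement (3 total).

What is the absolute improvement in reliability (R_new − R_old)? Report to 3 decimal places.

0.191

R_before = 0.801
R_after = 1 − (1 − 0.801)^3 = 0.992
ΔR = 0.992 − 0.801 = 0.191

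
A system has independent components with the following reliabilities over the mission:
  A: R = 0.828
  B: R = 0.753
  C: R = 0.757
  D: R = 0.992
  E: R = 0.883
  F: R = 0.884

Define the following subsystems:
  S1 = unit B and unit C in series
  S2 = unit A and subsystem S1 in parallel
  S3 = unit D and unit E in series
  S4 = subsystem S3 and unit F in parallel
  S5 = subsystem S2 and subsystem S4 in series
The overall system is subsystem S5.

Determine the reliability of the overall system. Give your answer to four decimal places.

Series (B and C): 0.753000 × 0.757000 = 0.570021
Parallel (A and [0.570021]): 1 − (1 − 0.828000)(1 − 0.570021) = 0.926044
Series (D and E): 0.992000 × 0.883000 = 0.875936
Parallel ([0.875936] and F): 1 − (1 − 0.875936)(1 − 0.884000) = 0.985609
Series ([0.926044] and [0.985609]): 0.926044 × 0.985609 = 0.9127

0.9127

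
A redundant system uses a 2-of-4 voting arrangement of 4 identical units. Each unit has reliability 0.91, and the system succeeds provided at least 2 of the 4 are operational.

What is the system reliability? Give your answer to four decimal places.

0.9973

R = Σ_{i=2}^{4} C(4,i) p^i (1−p)^{4−i} with p = 0.91
C(4,2)·0.91^2·0.09^2 = 0.040246
C(4,3)·0.91^3·0.09^1 = 0.271286
C(4,4)·0.91^4·0.09^0 = 0.685750
Sum = 0.9973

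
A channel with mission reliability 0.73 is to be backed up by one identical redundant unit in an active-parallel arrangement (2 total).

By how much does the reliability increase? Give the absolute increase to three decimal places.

0.197

R_before = 0.73
R_after = 1 − (1 − 0.73)^2 = 0.927
ΔR = 0.927 − 0.73 = 0.197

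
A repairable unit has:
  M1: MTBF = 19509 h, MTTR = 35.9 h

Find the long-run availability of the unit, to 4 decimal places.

A(M1) = MTBF/(MTBF+MTTR) = 19509/(19509+35.9) = 0.9982

0.9982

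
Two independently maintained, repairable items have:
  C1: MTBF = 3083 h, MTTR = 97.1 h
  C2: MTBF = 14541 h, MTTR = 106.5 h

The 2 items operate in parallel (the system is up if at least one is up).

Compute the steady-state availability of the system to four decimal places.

0.9998

A(C1) = MTBF/(MTBF+MTTR) = 3083/(3083+97.1) = 0.969466
A(C2) = MTBF/(MTBF+MTTR) = 14541/(14541+106.5) = 0.992729
Parallel availability: 1 − (1 − 0.969466)(1 − 0.992729) = 0.9998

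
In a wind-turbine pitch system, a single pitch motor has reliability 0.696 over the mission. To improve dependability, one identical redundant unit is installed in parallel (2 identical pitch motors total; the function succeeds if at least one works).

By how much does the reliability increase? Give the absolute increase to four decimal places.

0.2116

R_before = 0.696
R_after = 1 − (1 − 0.696)^2 = 0.9076
ΔR = 0.9076 − 0.696 = 0.2116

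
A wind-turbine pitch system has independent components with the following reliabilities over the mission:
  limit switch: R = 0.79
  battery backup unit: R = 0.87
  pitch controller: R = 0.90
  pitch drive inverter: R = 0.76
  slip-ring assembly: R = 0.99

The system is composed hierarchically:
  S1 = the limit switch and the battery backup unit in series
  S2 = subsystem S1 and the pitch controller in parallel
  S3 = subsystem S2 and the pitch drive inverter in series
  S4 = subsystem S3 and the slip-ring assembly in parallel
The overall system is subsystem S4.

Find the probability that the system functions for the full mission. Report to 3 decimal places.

Series (limit switch and battery backup unit): 0.79000 × 0.87000 = 0.68730
Parallel ([0.68730] and pitch controller): 1 − (1 − 0.68730)(1 − 0.90000) = 0.96873
Series ([0.96873] and pitch drive inverter): 0.96873 × 0.76000 = 0.73623
Parallel ([0.73623] and slip-ring assembly): 1 − (1 − 0.73623)(1 − 0.99000) = 0.997

0.997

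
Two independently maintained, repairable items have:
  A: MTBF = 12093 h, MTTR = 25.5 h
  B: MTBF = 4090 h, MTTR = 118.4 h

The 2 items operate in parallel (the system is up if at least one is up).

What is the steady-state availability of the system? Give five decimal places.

0.99994

A(A) = MTBF/(MTBF+MTTR) = 12093/(12093+25.5) = 0.997896
A(B) = MTBF/(MTBF+MTTR) = 4090/(4090+118.4) = 0.971866
Parallel availability: 1 − (1 − 0.997896)(1 − 0.971866) = 0.99994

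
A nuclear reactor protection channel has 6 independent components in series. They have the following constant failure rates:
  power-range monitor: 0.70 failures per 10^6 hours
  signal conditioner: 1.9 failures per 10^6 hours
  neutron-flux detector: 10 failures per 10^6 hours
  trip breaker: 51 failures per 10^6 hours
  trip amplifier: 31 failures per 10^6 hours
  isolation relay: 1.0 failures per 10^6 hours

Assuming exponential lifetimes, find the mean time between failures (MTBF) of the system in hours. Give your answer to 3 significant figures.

10500

Series of exponential components: λ_sys = Σ λ_i
λ_sys = 0.00000070 + 0.0000019 + 0.000010 + 0.000051 + 0.000031 + 0.0000010 = 9.5600e-05 /h
MTBF = 1 / λ_sys = 10500 h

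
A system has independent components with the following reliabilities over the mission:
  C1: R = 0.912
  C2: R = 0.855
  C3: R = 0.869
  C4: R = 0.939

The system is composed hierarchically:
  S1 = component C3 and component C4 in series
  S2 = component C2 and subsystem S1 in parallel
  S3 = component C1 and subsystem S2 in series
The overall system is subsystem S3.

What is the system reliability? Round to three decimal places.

0.888

Series (C3 and C4): 0.86900 × 0.93900 = 0.81599
Parallel (C2 and [0.81599]): 1 − (1 − 0.85500)(1 − 0.81599) = 0.97332
Series (C1 and [0.97332]): 0.91200 × 0.97332 = 0.888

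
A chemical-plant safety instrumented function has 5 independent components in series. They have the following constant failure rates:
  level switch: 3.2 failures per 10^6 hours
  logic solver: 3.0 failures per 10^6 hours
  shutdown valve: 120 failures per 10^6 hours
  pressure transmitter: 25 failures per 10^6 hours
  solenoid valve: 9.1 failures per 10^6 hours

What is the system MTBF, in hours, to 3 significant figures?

Series of exponential components: λ_sys = Σ λ_i
λ_sys = 0.0000032 + 0.0000030 + 0.00012 + 0.000025 + 0.0000091 = 1.6030e-04 /h
MTBF = 1 / λ_sys = 6240 h

6240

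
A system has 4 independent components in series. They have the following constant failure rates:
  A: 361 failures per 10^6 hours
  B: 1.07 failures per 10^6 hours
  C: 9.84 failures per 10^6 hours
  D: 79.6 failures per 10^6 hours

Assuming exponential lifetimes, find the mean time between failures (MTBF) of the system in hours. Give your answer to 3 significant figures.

2210

Series of exponential components: λ_sys = Σ λ_i
λ_sys = 0.000361 + 0.00000107 + 0.00000984 + 0.0000796 = 4.5151e-04 /h
MTBF = 1 / λ_sys = 2210 h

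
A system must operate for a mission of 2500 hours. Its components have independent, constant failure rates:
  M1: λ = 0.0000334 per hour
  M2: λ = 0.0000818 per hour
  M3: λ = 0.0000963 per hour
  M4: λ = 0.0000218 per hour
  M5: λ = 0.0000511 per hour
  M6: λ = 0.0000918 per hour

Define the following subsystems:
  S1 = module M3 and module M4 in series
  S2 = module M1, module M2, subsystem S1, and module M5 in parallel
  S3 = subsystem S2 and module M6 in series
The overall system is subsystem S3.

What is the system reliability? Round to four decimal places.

0.7946

R(M1) = exp(−0.0000334 × 2500) = 0.919891
R(M2) = exp(−0.0000818 × 2500) = 0.815055
R(M3) = exp(−0.0000963 × 2500) = 0.786038
R(M4) = exp(−0.0000218 × 2500) = 0.946959
R(M5) = exp(−0.0000511 × 2500) = 0.880073
R(M6) = exp(−0.0000918 × 2500) = 0.794931
Series (M3 and M4): 0.786038 × 0.946959 = 0.744346
Parallel (M1, M2, [0.744346], and M5): 1 − (1 − 0.919891)(1 − 0.815055)(1 − 0.744346)(1 − 0.880073) = 0.999546
Series ([0.999546] and M6): 0.999546 × 0.794931 = 0.7946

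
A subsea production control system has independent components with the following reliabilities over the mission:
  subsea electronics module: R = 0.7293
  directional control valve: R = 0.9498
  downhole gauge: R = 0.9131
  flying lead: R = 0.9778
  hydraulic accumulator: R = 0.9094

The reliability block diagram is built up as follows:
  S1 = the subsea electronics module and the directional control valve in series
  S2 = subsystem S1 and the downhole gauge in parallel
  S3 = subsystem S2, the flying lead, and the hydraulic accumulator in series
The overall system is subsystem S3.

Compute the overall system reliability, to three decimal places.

Series (subsea electronics module and directional control valve): 0.72930 × 0.94980 = 0.69269
Parallel ([0.69269] and downhole gauge): 1 − (1 − 0.69269)(1 − 0.91310) = 0.97329
Series ([0.97329], flying lead, and hydraulic accumulator): 0.97329 × 0.97780 × 0.90940 = 0.865

0.865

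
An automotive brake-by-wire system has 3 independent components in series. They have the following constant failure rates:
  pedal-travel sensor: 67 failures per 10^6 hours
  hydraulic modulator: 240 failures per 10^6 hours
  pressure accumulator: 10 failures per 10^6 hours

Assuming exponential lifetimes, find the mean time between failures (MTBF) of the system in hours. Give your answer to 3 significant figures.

Series of exponential components: λ_sys = Σ λ_i
λ_sys = 0.000067 + 0.00024 + 0.000010 = 3.1700e-04 /h
MTBF = 1 / λ_sys = 3150 h

3150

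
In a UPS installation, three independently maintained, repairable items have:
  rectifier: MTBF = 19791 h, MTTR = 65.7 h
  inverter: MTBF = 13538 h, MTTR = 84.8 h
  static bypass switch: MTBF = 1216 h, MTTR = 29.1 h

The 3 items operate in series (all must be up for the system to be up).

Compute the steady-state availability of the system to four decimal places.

A(rectifier) = MTBF/(MTBF+MTTR) = 19791/(19791+65.7) = 0.996691
A(inverter) = MTBF/(MTBF+MTTR) = 13538/(13538+84.8) = 0.993775
A(static bypass switch) = MTBF/(MTBF+MTTR) = 1216/(1216+29.1) = 0.976628
Series availability: 0.996691 × 0.993775 × 0.976628 = 0.9673

0.9673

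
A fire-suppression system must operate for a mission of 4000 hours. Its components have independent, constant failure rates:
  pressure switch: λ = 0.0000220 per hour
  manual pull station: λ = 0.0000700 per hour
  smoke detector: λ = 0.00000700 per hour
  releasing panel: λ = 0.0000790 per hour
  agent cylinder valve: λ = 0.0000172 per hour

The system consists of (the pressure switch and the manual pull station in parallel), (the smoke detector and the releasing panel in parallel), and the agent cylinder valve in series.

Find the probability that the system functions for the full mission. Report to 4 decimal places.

R(pressure switch) = exp(−0.0000220 × 4000) = 0.915761
R(manual pull station) = exp(−0.0000700 × 4000) = 0.755784
R(smoke detector) = exp(−0.00000700 × 4000) = 0.972388
R(releasing panel) = exp(−0.0000790 × 4000) = 0.729059
R(agent cylinder valve) = exp(−0.0000172 × 4000) = 0.933513
Parallel (pressure switch and manual pull station): 1 − (1 − 0.915761)(1 − 0.755784) = 0.979427
Parallel (smoke detector and releasing panel): 1 − (1 − 0.972388)(1 − 0.729059) = 0.992519
Series ([0.979427], [0.992519], and agent cylinder valve): 0.979427 × 0.992519 × 0.933513 = 0.9075

0.9075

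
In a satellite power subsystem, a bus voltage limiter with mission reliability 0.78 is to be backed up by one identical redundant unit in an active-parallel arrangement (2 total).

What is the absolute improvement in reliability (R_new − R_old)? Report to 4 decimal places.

0.1716

R_before = 0.78
R_after = 1 − (1 − 0.78)^2 = 0.9516
ΔR = 0.9516 − 0.78 = 0.1716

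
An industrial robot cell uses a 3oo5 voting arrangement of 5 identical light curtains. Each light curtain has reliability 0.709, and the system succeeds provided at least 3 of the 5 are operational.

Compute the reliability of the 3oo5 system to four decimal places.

0.8486

R = Σ_{i=3}^{5} C(5,i) p^i (1−p)^{5−i} with p = 0.709
C(5,3)·0.709^3·0.291^2 = 0.301804
C(5,4)·0.709^4·0.291^1 = 0.367661
C(5,5)·0.709^5·0.291^0 = 0.179156
Sum = 0.8486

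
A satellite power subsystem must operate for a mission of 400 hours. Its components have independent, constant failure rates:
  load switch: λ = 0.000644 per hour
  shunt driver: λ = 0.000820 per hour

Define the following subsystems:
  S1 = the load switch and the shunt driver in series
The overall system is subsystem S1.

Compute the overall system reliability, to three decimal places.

0.557

R(load switch) = exp(−0.000644 × 400) = 0.77290
R(shunt driver) = exp(−0.000820 × 400) = 0.72036
Series (load switch and shunt driver): 0.77290 × 0.72036 = 0.557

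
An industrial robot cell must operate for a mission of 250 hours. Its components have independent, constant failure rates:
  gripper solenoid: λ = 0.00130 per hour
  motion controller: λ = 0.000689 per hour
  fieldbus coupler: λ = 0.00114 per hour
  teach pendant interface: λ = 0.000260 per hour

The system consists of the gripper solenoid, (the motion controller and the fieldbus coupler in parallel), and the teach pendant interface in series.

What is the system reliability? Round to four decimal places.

R(gripper solenoid) = exp(−0.00130 × 250) = 0.722527
R(motion controller) = exp(−0.000689 × 250) = 0.841769
R(fieldbus coupler) = exp(−0.00114 × 250) = 0.752014
R(teach pendant interface) = exp(−0.000260 × 250) = 0.937067
Parallel (motion controller and fieldbus coupler): 1 − (1 − 0.841769)(1 − 0.752014) = 0.960761
Series (gripper solenoid, [0.960761], and teach pendant interface): 0.722527 × 0.960761 × 0.937067 = 0.6505

0.6505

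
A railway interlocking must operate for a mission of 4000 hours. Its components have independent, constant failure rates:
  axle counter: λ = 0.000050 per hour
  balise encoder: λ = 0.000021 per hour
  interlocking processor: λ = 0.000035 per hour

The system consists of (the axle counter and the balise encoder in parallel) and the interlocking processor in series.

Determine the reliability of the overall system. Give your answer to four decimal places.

0.8567

R(axle counter) = exp(−0.000050 × 4000) = 0.818731
R(balise encoder) = exp(−0.000021 × 4000) = 0.919431
R(interlocking processor) = exp(−0.000035 × 4000) = 0.869358
Parallel (axle counter and balise encoder): 1 − (1 − 0.818731)(1 − 0.919431) = 0.985395
Series ([0.985395] and interlocking processor): 0.985395 × 0.869358 = 0.8567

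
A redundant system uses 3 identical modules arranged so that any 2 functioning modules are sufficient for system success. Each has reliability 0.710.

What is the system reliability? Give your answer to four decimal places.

R = Σ_{i=2}^{3} C(3,i) p^i (1−p)^{3−i} with p = 0.710
C(3,2)·0.710^2·0.290^1 = 0.438567
C(3,3)·0.710^3·0.290^0 = 0.357911
Sum = 0.7965

0.7965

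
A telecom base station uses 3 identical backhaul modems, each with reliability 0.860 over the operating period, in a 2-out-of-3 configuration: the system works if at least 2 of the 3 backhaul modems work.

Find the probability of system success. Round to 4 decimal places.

0.9467

R = Σ_{i=2}^{3} C(3,i) p^i (1−p)^{3−i} with p = 0.860
C(3,2)·0.860^2·0.140^1 = 0.310632
C(3,3)·0.860^3·0.140^0 = 0.636056
Sum = 0.9467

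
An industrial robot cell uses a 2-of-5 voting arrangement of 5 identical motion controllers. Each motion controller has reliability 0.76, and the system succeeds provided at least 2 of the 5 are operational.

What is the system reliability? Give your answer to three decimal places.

R = Σ_{i=2}^{5} C(5,i) p^i (1−p)^{5−i} with p = 0.76
C(5,2)·0.76^2·0.24^3 = 0.07985
C(5,3)·0.76^3·0.24^2 = 0.25285
C(5,4)·0.76^4·0.24^1 = 0.40035
C(5,5)·0.76^5·0.24^0 = 0.25355
Sum = 0.987

0.987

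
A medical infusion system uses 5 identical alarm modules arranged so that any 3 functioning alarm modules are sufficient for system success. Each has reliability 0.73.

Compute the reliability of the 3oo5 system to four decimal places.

R = Σ_{i=3}^{5} C(5,i) p^i (1−p)^{5−i} with p = 0.73
C(5,3)·0.73^3·0.27^2 = 0.283593
C(5,4)·0.73^4·0.27^1 = 0.383376
C(5,5)·0.73^5·0.27^0 = 0.207307
Sum = 0.8743

0.8743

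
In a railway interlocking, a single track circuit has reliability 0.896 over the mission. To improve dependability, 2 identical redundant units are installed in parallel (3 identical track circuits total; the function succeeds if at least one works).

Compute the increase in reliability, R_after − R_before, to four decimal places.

0.1029

R_before = 0.896
R_after = 1 − (1 − 0.896)^3 = 0.9989
ΔR = 0.9989 − 0.896 = 0.1029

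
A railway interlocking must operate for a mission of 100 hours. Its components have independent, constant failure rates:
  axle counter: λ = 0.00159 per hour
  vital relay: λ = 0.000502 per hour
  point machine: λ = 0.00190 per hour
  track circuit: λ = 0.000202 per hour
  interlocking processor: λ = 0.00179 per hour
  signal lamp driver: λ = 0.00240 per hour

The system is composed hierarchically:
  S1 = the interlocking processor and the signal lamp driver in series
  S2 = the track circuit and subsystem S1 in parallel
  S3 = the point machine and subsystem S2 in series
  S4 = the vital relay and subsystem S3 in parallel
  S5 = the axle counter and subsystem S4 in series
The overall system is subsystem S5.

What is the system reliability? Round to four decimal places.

0.8455

R(axle counter) = exp(−0.00159 × 100) = 0.852996
R(vital relay) = exp(−0.000502 × 100) = 0.951039
R(point machine) = exp(−0.00190 × 100) = 0.826959
R(track circuit) = exp(−0.000202 × 100) = 0.980003
R(interlocking processor) = exp(−0.00179 × 100) = 0.836106
R(signal lamp driver) = exp(−0.00240 × 100) = 0.786628
Series (interlocking processor and signal lamp driver): 0.836106 × 0.786628 = 0.657704
Parallel (track circuit and [0.657704]): 1 − (1 − 0.980003)(1 − 0.657704) = 0.993155
Series (point machine and [0.993155]): 0.826959 × 0.993155 = 0.821298
Parallel (vital relay and [0.821298]): 1 − (1 − 0.951039)(1 − 0.821298) = 0.991251
Series (axle counter and [0.991251]): 0.852996 × 0.991251 = 0.8455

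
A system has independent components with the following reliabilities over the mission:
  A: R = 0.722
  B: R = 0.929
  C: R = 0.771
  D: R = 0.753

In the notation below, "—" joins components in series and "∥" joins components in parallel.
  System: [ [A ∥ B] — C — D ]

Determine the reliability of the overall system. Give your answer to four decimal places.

Parallel (A and B): 1 − (1 − 0.722000)(1 − 0.929000) = 0.980262
Series ([0.980262], C, and D): 0.980262 × 0.771000 × 0.753000 = 0.5691

0.5691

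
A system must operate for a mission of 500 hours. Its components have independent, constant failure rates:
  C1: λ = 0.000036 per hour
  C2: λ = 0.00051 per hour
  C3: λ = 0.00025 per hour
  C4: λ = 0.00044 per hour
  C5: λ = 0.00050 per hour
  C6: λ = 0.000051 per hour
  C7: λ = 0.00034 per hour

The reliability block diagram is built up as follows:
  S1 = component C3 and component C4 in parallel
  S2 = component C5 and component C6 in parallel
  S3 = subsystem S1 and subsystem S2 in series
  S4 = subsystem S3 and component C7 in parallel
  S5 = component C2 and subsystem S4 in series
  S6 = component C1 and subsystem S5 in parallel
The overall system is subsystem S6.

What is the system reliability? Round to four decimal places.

R(C1) = exp(−0.000036 × 500) = 0.982161
R(C2) = exp(−0.00051 × 500) = 0.774916
R(C3) = exp(−0.00025 × 500) = 0.882497
R(C4) = exp(−0.00044 × 500) = 0.802519
R(C5) = exp(−0.00050 × 500) = 0.778801
R(C6) = exp(−0.000051 × 500) = 0.974822
R(C7) = exp(−0.00034 × 500) = 0.843665
Parallel (C3 and C4): 1 − (1 − 0.882497)(1 − 0.802519) = 0.976795
Parallel (C5 and C6): 1 − (1 − 0.778801)(1 − 0.974822) = 0.994431
Series ([0.976795] and [0.994431]): 0.976795 × 0.994431 = 0.971355
Parallel ([0.971355] and C7): 1 − (1 − 0.971355)(1 − 0.843665) = 0.995522
Series (C2 and [0.995522]): 0.774916 × 0.995522 = 0.771446
Parallel (C1 and [0.771446]): 1 − (1 − 0.982161)(1 − 0.771446) = 0.9959

0.9959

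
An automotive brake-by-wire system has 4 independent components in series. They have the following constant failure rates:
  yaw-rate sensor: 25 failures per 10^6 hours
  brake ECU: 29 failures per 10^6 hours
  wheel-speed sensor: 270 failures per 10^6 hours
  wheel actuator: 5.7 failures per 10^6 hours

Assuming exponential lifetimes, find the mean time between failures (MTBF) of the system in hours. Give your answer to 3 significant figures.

3030

Series of exponential components: λ_sys = Σ λ_i
λ_sys = 0.000025 + 0.000029 + 0.00027 + 0.0000057 = 3.2970e-04 /h
MTBF = 1 / λ_sys = 3030 h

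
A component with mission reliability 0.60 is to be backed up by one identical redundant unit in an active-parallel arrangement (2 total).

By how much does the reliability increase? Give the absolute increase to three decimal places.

0.240

R_before = 0.60
R_after = 1 − (1 − 0.60)^2 = 0.840
ΔR = 0.840 − 0.60 = 0.240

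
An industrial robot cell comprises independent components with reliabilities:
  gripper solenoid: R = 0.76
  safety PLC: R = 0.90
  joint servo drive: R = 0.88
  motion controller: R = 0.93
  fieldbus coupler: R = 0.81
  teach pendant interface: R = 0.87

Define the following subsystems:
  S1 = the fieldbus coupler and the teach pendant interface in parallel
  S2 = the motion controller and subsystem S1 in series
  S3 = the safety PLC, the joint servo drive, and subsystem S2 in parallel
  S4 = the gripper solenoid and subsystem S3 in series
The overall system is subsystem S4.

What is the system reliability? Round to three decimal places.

Parallel (fieldbus coupler and teach pendant interface): 1 − (1 − 0.81000)(1 − 0.87000) = 0.97530
Series (motion controller and [0.97530]): 0.93000 × 0.97530 = 0.90703
Parallel (safety PLC, joint servo drive, and [0.90703]): 1 − (1 − 0.90000)(1 − 0.88000)(1 − 0.90703) = 0.99888
Series (gripper solenoid and [0.99888]): 0.76000 × 0.99888 = 0.759

0.759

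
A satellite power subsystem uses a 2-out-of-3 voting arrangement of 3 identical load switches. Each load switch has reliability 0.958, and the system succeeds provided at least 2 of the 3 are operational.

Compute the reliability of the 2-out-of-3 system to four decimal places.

0.9949

R = Σ_{i=2}^{3} C(3,i) p^i (1−p)^{3−i} with p = 0.958
C(3,2)·0.958^2·0.042^1 = 0.115638
C(3,3)·0.958^3·0.042^0 = 0.879218
Sum = 0.9949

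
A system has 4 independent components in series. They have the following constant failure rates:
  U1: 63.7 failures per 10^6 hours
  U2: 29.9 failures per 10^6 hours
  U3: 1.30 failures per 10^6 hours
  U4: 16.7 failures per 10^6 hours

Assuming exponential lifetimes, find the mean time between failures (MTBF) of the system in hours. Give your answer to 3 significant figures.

8960

Series of exponential components: λ_sys = Σ λ_i
λ_sys = 0.0000637 + 0.0000299 + 0.00000130 + 0.0000167 = 1.1160e-04 /h
MTBF = 1 / λ_sys = 8960 h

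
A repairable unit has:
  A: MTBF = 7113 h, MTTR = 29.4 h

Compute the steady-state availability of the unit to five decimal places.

A(A) = MTBF/(MTBF+MTTR) = 7113/(7113+29.4) = 0.99588

0.99588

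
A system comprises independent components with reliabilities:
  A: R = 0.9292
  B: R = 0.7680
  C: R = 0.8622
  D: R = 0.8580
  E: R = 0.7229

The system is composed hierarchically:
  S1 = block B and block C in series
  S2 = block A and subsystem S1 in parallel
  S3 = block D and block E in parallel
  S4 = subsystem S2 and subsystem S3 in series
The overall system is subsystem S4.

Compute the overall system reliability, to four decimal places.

Series (B and C): 0.768000 × 0.862200 = 0.662170
Parallel (A and [0.662170]): 1 − (1 − 0.929200)(1 − 0.662170) = 0.976082
Parallel (D and E): 1 − (1 − 0.858000)(1 − 0.722900) = 0.960652
Series ([0.976082] and [0.960652]): 0.976082 × 0.960652 = 0.9377

0.9377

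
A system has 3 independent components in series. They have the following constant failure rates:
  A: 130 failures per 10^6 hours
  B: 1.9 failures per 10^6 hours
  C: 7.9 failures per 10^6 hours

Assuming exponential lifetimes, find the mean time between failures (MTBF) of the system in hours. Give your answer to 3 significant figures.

Series of exponential components: λ_sys = Σ λ_i
λ_sys = 0.00013 + 0.0000019 + 0.0000079 = 1.3980e-04 /h
MTBF = 1 / λ_sys = 7150 h

7150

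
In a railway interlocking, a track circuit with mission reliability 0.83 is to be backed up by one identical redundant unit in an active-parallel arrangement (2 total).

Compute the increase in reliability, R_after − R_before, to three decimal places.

0.141

R_before = 0.83
R_after = 1 − (1 − 0.83)^2 = 0.971
ΔR = 0.971 − 0.83 = 0.141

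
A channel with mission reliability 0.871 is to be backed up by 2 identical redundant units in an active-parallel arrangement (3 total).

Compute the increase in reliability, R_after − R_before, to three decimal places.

0.127

R_before = 0.871
R_after = 1 − (1 − 0.871)^3 = 0.998
ΔR = 0.998 − 0.871 = 0.127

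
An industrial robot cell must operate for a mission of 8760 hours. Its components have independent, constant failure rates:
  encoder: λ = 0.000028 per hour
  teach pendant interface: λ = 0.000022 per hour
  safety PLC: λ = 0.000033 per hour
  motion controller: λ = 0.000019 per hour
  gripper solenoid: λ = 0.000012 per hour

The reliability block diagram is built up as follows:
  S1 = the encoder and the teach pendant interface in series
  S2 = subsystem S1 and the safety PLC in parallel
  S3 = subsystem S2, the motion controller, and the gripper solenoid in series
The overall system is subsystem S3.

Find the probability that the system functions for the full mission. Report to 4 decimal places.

R(encoder) = exp(−0.000028 × 8760) = 0.782485
R(teach pendant interface) = exp(−0.000022 × 8760) = 0.824713
R(safety PLC) = exp(−0.000033 × 8760) = 0.748952
R(motion controller) = exp(−0.000019 × 8760) = 0.846674
R(gripper solenoid) = exp(−0.000012 × 8760) = 0.900216
Series (encoder and teach pendant interface): 0.782485 × 0.824713 = 0.645326
Parallel ([0.645326] and safety PLC): 1 − (1 − 0.645326)(1 − 0.748952) = 0.910960
Series ([0.910960], motion controller, and gripper solenoid): 0.910960 × 0.846674 × 0.900216 = 0.6943

0.6943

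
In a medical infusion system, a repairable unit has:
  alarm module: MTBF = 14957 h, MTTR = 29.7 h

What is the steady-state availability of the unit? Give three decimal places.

0.998

A(alarm module) = MTBF/(MTBF+MTTR) = 14957/(14957+29.7) = 0.998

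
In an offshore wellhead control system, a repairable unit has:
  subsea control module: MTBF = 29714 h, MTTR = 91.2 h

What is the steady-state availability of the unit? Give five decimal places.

0.99694

A(subsea control module) = MTBF/(MTBF+MTTR) = 29714/(29714+91.2) = 0.99694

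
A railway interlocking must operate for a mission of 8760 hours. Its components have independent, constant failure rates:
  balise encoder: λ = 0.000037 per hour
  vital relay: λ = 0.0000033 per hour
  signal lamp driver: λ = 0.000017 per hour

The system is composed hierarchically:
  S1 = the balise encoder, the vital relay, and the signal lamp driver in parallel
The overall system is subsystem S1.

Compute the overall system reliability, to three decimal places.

0.999

R(balise encoder) = exp(−0.000037 × 8760) = 0.72316
R(vital relay) = exp(−0.0000033 × 8760) = 0.97151
R(signal lamp driver) = exp(−0.000017 × 8760) = 0.86164
Parallel (balise encoder, vital relay, and signal lamp driver): 1 − (1 − 0.72316)(1 − 0.97151)(1 − 0.86164) = 0.999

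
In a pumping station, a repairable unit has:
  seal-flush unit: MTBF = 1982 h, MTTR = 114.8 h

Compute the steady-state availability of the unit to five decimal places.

0.94525

A(seal-flush unit) = MTBF/(MTBF+MTTR) = 1982/(1982+114.8) = 0.94525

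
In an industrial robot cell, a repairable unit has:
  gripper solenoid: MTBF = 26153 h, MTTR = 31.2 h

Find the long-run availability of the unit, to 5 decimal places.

0.99881

A(gripper solenoid) = MTBF/(MTBF+MTTR) = 26153/(26153+31.2) = 0.99881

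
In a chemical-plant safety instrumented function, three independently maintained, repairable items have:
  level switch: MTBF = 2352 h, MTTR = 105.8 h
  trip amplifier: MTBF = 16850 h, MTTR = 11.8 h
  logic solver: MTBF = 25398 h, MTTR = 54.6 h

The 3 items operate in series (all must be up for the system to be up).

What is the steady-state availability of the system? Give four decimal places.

A(level switch) = MTBF/(MTBF+MTTR) = 2352/(2352+105.8) = 0.956953
A(trip amplifier) = MTBF/(MTBF+MTTR) = 16850/(16850+11.8) = 0.999300
A(logic solver) = MTBF/(MTBF+MTTR) = 25398/(25398+54.6) = 0.997855
Series availability: 0.956953 × 0.999300 × 0.997855 = 0.9542

0.9542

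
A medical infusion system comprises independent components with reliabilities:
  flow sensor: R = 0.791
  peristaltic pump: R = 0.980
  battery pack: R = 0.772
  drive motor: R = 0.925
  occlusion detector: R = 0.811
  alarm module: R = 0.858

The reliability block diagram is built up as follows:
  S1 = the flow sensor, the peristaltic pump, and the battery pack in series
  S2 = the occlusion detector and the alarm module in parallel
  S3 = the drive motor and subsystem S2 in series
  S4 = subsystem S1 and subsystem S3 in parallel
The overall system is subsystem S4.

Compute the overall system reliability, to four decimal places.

0.9599

Series (flow sensor, peristaltic pump, and battery pack): 0.791000 × 0.980000 × 0.772000 = 0.598439
Parallel (occlusion detector and alarm module): 1 − (1 − 0.811000)(1 − 0.858000) = 0.973162
Series (drive motor and [0.973162]): 0.925000 × 0.973162 = 0.900175
Parallel ([0.598439] and [0.900175]): 1 − (1 − 0.598439)(1 − 0.900175) = 0.9599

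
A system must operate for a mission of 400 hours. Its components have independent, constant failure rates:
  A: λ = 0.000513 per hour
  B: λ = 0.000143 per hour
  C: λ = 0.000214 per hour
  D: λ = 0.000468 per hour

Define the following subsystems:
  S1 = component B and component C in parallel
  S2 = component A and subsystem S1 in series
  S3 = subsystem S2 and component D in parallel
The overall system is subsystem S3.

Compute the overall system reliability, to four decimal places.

R(A) = exp(−0.000513 × 400) = 0.814484
R(B) = exp(−0.000143 × 400) = 0.944405
R(C) = exp(−0.000214 × 400) = 0.917961
R(D) = exp(−0.000468 × 400) = 0.829278
Parallel (B and C): 1 − (1 − 0.944405)(1 − 0.917961) = 0.995439
Series (A and [0.995439]): 0.814484 × 0.995439 = 0.810769
Parallel ([0.810769] and D): 1 − (1 − 0.810769)(1 − 0.829278) = 0.9677

0.9677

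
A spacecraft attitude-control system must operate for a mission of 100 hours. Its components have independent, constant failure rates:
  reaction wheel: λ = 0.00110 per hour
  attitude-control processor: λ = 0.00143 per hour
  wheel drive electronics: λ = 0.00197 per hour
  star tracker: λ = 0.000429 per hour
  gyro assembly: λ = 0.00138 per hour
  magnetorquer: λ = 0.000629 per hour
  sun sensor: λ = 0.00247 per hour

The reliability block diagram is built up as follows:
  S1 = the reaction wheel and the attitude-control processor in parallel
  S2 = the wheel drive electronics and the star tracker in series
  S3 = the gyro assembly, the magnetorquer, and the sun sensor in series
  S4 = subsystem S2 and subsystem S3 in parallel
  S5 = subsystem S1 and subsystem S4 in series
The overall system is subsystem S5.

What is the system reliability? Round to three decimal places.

0.910

R(reaction wheel) = exp(−0.00110 × 100) = 0.89583
R(attitude-control processor) = exp(−0.00143 × 100) = 0.86675
R(wheel drive electronics) = exp(−0.00197 × 100) = 0.82119
R(star tracker) = exp(−0.000429 × 100) = 0.95801
R(gyro assembly) = exp(−0.00138 × 100) = 0.87110
R(magnetorquer) = exp(−0.000629 × 100) = 0.93904
R(sun sensor) = exp(−0.00247 × 100) = 0.78114
Parallel (reaction wheel and attitude-control processor): 1 − (1 − 0.89583)(1 − 0.86675) = 0.98612
Series (wheel drive electronics and star tracker): 0.82119 × 0.95801 = 0.78671
Series (gyro assembly, magnetorquer, and sun sensor): 0.87110 × 0.93904 × 0.78114 = 0.63897
Parallel ([0.78671] and [0.63897]): 1 − (1 − 0.78671)(1 − 0.63897) = 0.92300
Series ([0.98612] and [0.92300]): 0.98612 × 0.92300 = 0.910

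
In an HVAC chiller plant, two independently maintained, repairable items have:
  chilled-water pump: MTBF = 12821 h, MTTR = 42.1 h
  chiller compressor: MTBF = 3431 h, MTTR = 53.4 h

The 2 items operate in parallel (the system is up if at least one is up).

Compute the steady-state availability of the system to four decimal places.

A(chilled-water pump) = MTBF/(MTBF+MTTR) = 12821/(12821+42.1) = 0.996727
A(chiller compressor) = MTBF/(MTBF+MTTR) = 3431/(3431+53.4) = 0.984675
Parallel availability: 1 − (1 − 0.996727)(1 − 0.984675) = 0.9999

0.9999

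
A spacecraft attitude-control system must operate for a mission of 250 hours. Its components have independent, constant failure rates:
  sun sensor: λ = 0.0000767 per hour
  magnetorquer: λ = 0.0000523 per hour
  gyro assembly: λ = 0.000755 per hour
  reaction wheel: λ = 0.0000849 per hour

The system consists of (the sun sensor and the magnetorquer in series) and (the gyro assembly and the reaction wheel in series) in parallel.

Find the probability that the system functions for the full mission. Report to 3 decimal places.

R(sun sensor) = exp(−0.0000767 × 250) = 0.98101
R(magnetorquer) = exp(−0.0000523 × 250) = 0.98701
R(gyro assembly) = exp(−0.000755 × 250) = 0.82799
R(reaction wheel) = exp(−0.0000849 × 250) = 0.97900
Series (sun sensor and magnetorquer): 0.98101 × 0.98701 = 0.96827
Series (gyro assembly and reaction wheel): 0.82799 × 0.97900 = 0.81060
Parallel ([0.96827] and [0.81060]): 1 − (1 − 0.96827)(1 − 0.81060) = 0.994

0.994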